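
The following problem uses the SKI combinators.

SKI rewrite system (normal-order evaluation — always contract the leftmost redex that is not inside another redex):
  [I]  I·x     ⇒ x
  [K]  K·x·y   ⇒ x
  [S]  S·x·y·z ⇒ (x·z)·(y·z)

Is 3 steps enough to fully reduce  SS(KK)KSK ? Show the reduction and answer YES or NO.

  start: SS(KK)KSK
  step 1: SK(KKK)SK
  step 2: KS(KKKS)K
  step 3: SK

Answer: YES — reaches normal form SK in 3 ≤ 3 steps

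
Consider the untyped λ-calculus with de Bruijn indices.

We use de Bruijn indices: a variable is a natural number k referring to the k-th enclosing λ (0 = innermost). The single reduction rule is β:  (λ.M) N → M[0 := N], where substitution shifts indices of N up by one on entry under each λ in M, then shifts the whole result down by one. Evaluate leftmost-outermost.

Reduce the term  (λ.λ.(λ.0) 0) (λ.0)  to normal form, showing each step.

  start: (λ.λ.(λ.0) 0) (λ.0)
  step 1: λ.(λ.0) 0
  step 2: λ.0

Answer: normal form = λ.0  (in 2 steps)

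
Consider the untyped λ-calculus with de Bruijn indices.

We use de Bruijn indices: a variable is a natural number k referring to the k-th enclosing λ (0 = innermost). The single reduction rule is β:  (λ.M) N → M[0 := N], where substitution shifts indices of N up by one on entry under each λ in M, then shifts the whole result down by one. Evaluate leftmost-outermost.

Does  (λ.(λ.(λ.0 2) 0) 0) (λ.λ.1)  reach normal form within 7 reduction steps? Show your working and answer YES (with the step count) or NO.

Answer: YES — reaches normal form λ.λ.λ.1 in 4 ≤ 7 steps

Derivation:
  start: (λ.(λ.(λ.0 2) 0) 0) (λ.λ.1)
  →1  (λ.(λ.0 (λ.λ.1)) 0) (λ.λ.1)
  →2  (λ.0 (λ.λ.1)) (λ.λ.1)
  →3  (λ.λ.1) (λ.λ.1)
  →4  λ.λ.λ.1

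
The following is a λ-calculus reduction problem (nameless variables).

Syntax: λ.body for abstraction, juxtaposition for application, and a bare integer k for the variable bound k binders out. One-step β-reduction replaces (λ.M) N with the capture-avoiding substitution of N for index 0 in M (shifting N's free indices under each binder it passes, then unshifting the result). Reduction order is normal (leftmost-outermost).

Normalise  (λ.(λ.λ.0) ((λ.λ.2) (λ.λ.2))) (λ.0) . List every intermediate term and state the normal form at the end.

Answer: normal form = λ.0  (in 2 steps)

Reduction:
  start: (λ.(λ.λ.0) ((λ.λ.2) (λ.λ.2))) (λ.0)
  [1] (λ.λ.0) ((λ.λ.λ.0) (λ.λ.λ.0))
  [2] λ.0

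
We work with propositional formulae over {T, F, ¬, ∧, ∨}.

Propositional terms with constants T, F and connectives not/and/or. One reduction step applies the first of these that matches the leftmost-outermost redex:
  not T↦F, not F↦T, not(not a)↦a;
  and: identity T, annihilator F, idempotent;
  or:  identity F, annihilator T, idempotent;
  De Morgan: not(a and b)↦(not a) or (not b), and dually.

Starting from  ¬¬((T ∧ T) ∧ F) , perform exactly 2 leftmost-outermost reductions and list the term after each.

Answer: after 2 steps: F

Reduction:
  start: ¬¬((T ∧ T) ∧ F)
  [1] (T ∧ T) ∧ F
  [2] F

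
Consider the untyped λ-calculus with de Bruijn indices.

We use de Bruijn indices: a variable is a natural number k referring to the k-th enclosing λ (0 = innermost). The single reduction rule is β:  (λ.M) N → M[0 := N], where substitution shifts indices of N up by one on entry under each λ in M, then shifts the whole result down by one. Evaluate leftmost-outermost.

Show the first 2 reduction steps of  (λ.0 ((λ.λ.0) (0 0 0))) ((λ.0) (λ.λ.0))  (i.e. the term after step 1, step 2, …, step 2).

  start: (λ.0 ((λ.λ.0) (0 0 0))) ((λ.0) (λ.λ.0))
  →1  (λ.0) (λ.λ.0) ((λ.λ.0) ((λ.0) (λ.λ.0) ((λ.0) (λ.λ.0)) ((λ.0) (λ.λ.0))))
  →2  (λ.λ.0) ((λ.λ.0) ((λ.0) (λ.λ.0) ((λ.0) (λ.λ.0)) ((λ.0) (λ.λ.0))))

Answer: after 2 steps: (λ.λ.0) ((λ.λ.0) ((λ.0) (λ.λ.0) ((λ.0) (λ.λ.0)) ((λ.0) (λ.λ.0))))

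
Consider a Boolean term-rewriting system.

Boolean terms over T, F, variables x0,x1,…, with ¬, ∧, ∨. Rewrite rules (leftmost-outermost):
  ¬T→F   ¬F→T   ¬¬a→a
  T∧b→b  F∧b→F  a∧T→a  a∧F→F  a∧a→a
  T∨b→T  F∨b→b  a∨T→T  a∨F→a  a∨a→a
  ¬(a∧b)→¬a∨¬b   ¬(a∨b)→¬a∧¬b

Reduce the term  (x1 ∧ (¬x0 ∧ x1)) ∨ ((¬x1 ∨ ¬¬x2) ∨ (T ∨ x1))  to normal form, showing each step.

Answer: normal form = T  (in 4 steps)

Reduction:
  start: (x1 ∧ (¬x0 ∧ x1)) ∨ ((¬x1 ∨ ¬¬x2) ∨ (T ∨ x1))
  →1  (x1 ∧ (¬x0 ∧ x1)) ∨ ((¬x1 ∨ x2) ∨ (T ∨ x1))
  →2  (x1 ∧ (¬x0 ∧ x1)) ∨ ((¬x1 ∨ x2) ∨ T)
  →3  (x1 ∧ (¬x0 ∧ x1)) ∨ T
  →4  T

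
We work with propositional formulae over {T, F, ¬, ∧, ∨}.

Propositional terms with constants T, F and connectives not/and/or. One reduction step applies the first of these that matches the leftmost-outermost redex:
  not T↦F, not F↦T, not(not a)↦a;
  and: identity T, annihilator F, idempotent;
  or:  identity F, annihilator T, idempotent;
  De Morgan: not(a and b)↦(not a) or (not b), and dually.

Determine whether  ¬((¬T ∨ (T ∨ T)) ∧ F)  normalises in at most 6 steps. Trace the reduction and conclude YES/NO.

  start: ¬((¬T ∨ (T ∨ T)) ∧ F)
  step 1: ¬(¬T ∨ (T ∨ T)) ∨ ¬F
  step 2: (¬¬T ∧ ¬(T ∨ T)) ∨ ¬F
  step 3: (T ∧ ¬(T ∨ T)) ∨ ¬F
  step 4: ¬(T ∨ T) ∨ ¬F
  step 5: (¬T ∧ ¬T) ∨ ¬F
  step 6: ¬T ∨ ¬F

Answer: NO — after 6 steps the term is ¬T ∨ ¬F, not yet normal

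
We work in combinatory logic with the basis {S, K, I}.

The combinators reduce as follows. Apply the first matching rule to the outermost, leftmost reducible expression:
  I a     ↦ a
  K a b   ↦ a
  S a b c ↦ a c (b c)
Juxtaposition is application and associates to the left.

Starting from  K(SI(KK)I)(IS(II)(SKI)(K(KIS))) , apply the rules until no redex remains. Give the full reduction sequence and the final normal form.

  start: K(SI(KK)I)(IS(II)(SKI)(K(KIS)))
  [1] SI(KK)I
  [2] II(KKI)
  [3] I(KKI)
  [4] KKI
  [5] K

Answer: normal form = K  (in 5 steps)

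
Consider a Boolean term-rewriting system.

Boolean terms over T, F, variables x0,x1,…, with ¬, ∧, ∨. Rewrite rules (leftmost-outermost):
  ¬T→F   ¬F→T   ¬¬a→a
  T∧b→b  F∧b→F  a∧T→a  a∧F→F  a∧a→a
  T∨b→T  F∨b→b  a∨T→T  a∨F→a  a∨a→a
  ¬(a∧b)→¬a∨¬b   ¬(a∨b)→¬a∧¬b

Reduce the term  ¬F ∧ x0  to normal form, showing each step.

  start: ¬F ∧ x0
  [1] T ∧ x0
  [2] x0

Answer: normal form = x0  (in 2 steps)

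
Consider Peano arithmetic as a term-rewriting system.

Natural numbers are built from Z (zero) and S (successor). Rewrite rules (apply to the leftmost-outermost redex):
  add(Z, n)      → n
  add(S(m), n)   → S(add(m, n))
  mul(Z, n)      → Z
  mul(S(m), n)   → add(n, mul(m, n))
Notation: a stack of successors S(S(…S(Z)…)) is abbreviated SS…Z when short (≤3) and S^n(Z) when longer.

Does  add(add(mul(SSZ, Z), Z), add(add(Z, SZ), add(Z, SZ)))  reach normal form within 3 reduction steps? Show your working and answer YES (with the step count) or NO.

Answer: NO — after 3 steps the term is add(add(add(Z, mul(Z, Z)), Z), add(add(Z, SZ), add(Z, SZ))), not yet normal

Derivation:
  start: add(add(mul(SSZ, Z), Z), add(add(Z, SZ), add(Z, SZ)))
  →1  add(add(add(Z, mul(SZ, Z)), Z), add(add(Z, SZ), add(Z, SZ)))
  →2  add(add(mul(SZ, Z), Z), add(add(Z, SZ), add(Z, SZ)))
  →3  add(add(add(Z, mul(Z, Z)), Z), add(add(Z, SZ), add(Z, SZ)))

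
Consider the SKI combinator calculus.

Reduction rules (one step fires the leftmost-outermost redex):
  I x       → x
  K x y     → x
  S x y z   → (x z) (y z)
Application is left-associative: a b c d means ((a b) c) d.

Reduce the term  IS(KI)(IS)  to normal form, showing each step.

Answer: normal form = S(KI)S  (in 2 steps)

Reduction:
  start: IS(KI)(IS)
  step 1: S(KI)(IS)
  step 2: S(KI)S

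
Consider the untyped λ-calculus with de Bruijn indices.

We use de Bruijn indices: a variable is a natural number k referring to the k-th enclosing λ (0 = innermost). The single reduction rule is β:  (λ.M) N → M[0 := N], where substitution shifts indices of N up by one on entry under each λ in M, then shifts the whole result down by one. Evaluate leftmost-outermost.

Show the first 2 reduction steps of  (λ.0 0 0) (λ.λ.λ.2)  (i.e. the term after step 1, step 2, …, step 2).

  start: (λ.0 0 0) (λ.λ.λ.2)
  →1  (λ.λ.λ.2) (λ.λ.λ.2) (λ.λ.λ.2)
  →2  (λ.λ.λ.λ.λ.2) (λ.λ.λ.2)

Answer: after 2 steps: (λ.λ.λ.λ.λ.2) (λ.λ.λ.2)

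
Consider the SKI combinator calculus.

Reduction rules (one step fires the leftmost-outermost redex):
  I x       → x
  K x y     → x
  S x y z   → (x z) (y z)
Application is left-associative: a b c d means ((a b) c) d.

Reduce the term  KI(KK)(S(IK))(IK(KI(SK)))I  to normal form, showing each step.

Answer: normal form = I  (in 5 steps)

Reduction:
  start: KI(KK)(S(IK))(IK(KI(SK)))I
  [1] I(S(IK))(IK(KI(SK)))I
  [2] S(IK)(IK(KI(SK)))I
  [3] IKI(IK(KI(SK))I)
  [4] KI(IK(KI(SK))I)
  [5] I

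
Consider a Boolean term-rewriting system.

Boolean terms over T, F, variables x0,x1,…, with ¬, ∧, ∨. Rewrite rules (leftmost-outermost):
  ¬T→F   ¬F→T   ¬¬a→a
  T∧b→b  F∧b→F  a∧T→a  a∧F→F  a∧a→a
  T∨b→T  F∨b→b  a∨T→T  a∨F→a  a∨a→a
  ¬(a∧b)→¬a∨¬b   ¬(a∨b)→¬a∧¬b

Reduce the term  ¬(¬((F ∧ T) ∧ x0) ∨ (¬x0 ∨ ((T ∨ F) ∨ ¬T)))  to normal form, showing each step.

  start: ¬(¬((F ∧ T) ∧ x0) ∨ (¬x0 ∨ ((T ∨ F) ∨ ¬T)))
  [1] ¬¬((F ∧ T) ∧ x0) ∧ ¬(¬x0 ∨ ((T ∨ F) ∨ ¬T))
  [2] ((F ∧ T) ∧ x0) ∧ ¬(¬x0 ∨ ((T ∨ F) ∨ ¬T))
  [3] (F ∧ x0) ∧ ¬(¬x0 ∨ ((T ∨ F) ∨ ¬T))
  [4] F ∧ ¬(¬x0 ∨ ((T ∨ F) ∨ ¬T))
  [5] F

Answer: normal form = F  (in 5 steps)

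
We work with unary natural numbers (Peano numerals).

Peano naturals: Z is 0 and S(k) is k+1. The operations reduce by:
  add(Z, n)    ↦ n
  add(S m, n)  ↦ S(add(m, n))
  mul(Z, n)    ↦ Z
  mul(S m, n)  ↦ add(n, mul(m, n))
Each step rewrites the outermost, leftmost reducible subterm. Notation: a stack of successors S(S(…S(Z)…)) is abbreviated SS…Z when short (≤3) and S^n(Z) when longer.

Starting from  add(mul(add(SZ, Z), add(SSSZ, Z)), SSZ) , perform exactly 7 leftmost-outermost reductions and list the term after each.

Answer: after 7 steps: S(add(S(add(add(SZ, Z), mul(add(Z, Z), add(SSSZ, Z)))), SSZ))

Working:
  start: add(mul(add(SZ, Z), add(SSSZ, Z)), SSZ)
  step 1: add(mul(S(add(Z, Z)), add(SSSZ, Z)), SSZ)
  step 2: add(add(add(SSSZ, Z), mul(add(Z, Z), add(SSSZ, Z))), SSZ)
  step 3: add(add(S(add(SSZ, Z)), mul(add(Z, Z), add(SSSZ, Z))), SSZ)
  step 4: add(S(add(add(SSZ, Z), mul(add(Z, Z), add(SSSZ, Z)))), SSZ)
  step 5: S(add(add(add(SSZ, Z), mul(add(Z, Z), add(SSSZ, Z))), SSZ))
  step 6: S(add(add(S(add(SZ, Z)), mul(add(Z, Z), add(SSSZ, Z))), SSZ))
  step 7: S(add(S(add(add(SZ, Z), mul(add(Z, Z), add(SSSZ, Z)))), SSZ))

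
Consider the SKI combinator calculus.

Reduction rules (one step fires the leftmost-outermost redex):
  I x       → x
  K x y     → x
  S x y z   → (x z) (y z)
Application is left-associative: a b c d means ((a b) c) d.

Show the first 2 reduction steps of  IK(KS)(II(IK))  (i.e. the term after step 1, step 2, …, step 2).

Answer: after 2 steps: KS

Derivation:
  start: IK(KS)(II(IK))
  step 1: K(KS)(II(IK))
  step 2: KS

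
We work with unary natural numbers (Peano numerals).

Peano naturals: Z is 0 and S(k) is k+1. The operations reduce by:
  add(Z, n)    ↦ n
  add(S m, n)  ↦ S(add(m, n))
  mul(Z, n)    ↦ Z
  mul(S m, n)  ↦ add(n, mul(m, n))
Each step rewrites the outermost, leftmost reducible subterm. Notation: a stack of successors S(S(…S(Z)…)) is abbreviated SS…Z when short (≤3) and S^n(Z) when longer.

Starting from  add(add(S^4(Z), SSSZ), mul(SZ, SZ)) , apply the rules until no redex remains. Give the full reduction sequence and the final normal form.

Answer: normal form = S^8(Z)  (in 17 steps)

Working:
  start: add(add(S^4(Z), SSSZ), mul(SZ, SZ))
  [1] add(S(add(SSSZ, SSSZ)), mul(SZ, SZ))
  [2] S(add(add(SSSZ, SSSZ), mul(SZ, SZ)))
  [3] S(add(S(add(SSZ, SSSZ)), mul(SZ, SZ)))
  [4] S(S(add(add(SSZ, SSSZ), mul(SZ, SZ))))
  [5] S(S(add(S(add(SZ, SSSZ)), mul(SZ, SZ))))
  [6] S(S(S(add(add(SZ, SSSZ), mul(SZ, SZ)))))
  [7] S(S(S(add(S(add(Z, SSSZ)), mul(SZ, SZ)))))
  [8] S(S(S(S(add(add(Z, SSSZ), mul(SZ, SZ))))))
  [9] S(S(S(S(add(SSSZ, mul(SZ, SZ))))))
  [10] S(S(S(S(S(add(SSZ, mul(SZ, SZ)))))))
  [11] S(S(S(S(S(S(add(SZ, mul(SZ, SZ))))))))
  [12] S(S(S(S(S(S(S(add(Z, mul(SZ, SZ)))))))))
  [13] S(S(S(S(S(S(S(mul(SZ, SZ))))))))
  [14] S(S(S(S(S(S(S(add(SZ, mul(Z, SZ)))))))))
  [15] S(S(S(S(S(S(S(S(add(Z, mul(Z, SZ))))))))))
  [16] S(S(S(S(S(S(S(S(mul(Z, SZ)))))))))
  [17] S^8(Z)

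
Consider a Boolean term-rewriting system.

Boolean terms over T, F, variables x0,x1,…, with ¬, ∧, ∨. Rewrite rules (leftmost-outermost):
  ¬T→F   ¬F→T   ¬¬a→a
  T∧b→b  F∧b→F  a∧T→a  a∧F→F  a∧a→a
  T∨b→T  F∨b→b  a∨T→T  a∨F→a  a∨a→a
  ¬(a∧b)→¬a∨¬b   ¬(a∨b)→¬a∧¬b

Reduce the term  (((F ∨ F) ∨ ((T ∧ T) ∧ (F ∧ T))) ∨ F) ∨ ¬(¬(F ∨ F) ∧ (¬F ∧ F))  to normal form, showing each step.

Answer: normal form = T  (in 15 steps)

Derivation:
  start: (((F ∨ F) ∨ ((T ∧ T) ∧ (F ∧ T))) ∨ F) ∨ ¬(¬(F ∨ F) ∧ (¬F ∧ F))
  [1] ((F ∨ F) ∨ ((T ∧ T) ∧ (F ∧ T))) ∨ ¬(¬(F ∨ F) ∧ (¬F ∧ F))
  [2] (F ∨ ((T ∧ T) ∧ (F ∧ T))) ∨ ¬(¬(F ∨ F) ∧ (¬F ∧ F))
  [3] ((T ∧ T) ∧ (F ∧ T)) ∨ ¬(¬(F ∨ F) ∧ (¬F ∧ F))
  [4] (T ∧ (F ∧ T)) ∨ ¬(¬(F ∨ F) ∧ (¬F ∧ F))
  [5] (F ∧ T) ∨ ¬(¬(F ∨ F) ∧ (¬F ∧ F))
  [6] F ∨ ¬(¬(F ∨ F) ∧ (¬F ∧ F))
  [7] ¬(¬(F ∨ F) ∧ (¬F ∧ F))
  [8] ¬¬(F ∨ F) ∨ ¬(¬F ∧ F)
  [9] (F ∨ F) ∨ ¬(¬F ∧ F)
  [10] F ∨ ¬(¬F ∧ F)
  [11] ¬(¬F ∧ F)
  [12] ¬¬F ∨ ¬F
  [13] F ∨ ¬F
  [14] ¬F
  [15] T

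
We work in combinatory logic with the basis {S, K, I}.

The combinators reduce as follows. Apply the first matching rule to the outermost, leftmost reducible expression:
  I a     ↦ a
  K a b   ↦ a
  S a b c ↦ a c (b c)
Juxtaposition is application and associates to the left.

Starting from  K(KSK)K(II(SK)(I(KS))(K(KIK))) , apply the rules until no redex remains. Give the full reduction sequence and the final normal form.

  start: K(KSK)K(II(SK)(I(KS))(K(KIK)))
  →1  KSK(II(SK)(I(KS))(K(KIK)))
  →2  S(II(SK)(I(KS))(K(KIK)))
  →3  S(I(SK)(I(KS))(K(KIK)))
  →4  S(SK(I(KS))(K(KIK)))
  →5  S(K(K(KIK))(I(KS)(K(KIK))))
  →6  S(K(KIK))
  →7  S(KI)

Answer: normal form = S(KI)  (in 7 steps)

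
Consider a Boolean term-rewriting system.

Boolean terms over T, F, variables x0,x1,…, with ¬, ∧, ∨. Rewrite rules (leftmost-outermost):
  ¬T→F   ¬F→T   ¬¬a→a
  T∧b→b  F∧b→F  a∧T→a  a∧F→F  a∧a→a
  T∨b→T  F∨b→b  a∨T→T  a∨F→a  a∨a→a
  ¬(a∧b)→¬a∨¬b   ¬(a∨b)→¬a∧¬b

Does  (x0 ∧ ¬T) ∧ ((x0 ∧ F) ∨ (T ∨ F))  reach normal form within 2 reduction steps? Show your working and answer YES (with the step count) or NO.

Answer: NO — after 2 steps the term is F ∧ ((x0 ∧ F) ∨ (T ∨ F)), not yet normal

Derivation:
  start: (x0 ∧ ¬T) ∧ ((x0 ∧ F) ∨ (T ∨ F))
  [1] (x0 ∧ F) ∧ ((x0 ∧ F) ∨ (T ∨ F))
  [2] F ∧ ((x0 ∧ F) ∨ (T ∨ F))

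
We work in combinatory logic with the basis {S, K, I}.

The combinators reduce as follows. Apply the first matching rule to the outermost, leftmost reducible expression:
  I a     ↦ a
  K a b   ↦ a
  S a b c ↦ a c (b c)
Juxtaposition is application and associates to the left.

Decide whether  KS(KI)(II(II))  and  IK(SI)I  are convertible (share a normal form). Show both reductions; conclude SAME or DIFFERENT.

Answer: SAME — A ⇓ SI, B ⇓ SI

Derivation:
Term A:
  start: KS(KI)(II(II))
  step 1: S(II(II))
  step 2: S(I(II))
  step 3: S(II)
  step 4: SI

Term B:
  start: IK(SI)I
  step 1: K(SI)I
  step 2: SI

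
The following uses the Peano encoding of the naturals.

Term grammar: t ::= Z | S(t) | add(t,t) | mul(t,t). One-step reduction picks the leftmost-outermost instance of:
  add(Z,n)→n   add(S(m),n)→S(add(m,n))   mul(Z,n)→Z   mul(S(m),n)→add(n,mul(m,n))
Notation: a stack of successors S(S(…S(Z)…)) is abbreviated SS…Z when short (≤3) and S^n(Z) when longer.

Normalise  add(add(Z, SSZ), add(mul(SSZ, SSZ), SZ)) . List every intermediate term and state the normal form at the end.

Answer: normal form = S^7(Z)  (in 18 steps)

Working:
  start: add(add(Z, SSZ), add(mul(SSZ, SSZ), SZ))
  →1  add(SSZ, add(mul(SSZ, SSZ), SZ))
  →2  S(add(SZ, add(mul(SSZ, SSZ), SZ)))
  →3  S(S(add(Z, add(mul(SSZ, SSZ), SZ))))
  →4  S(S(add(mul(SSZ, SSZ), SZ)))
  →5  S(S(add(add(SSZ, mul(SZ, SSZ)), SZ)))
  →6  S(S(add(S(add(SZ, mul(SZ, SSZ))), SZ)))
  →7  S(S(S(add(add(SZ, mul(SZ, SSZ)), SZ))))
  →8  S(S(S(add(S(add(Z, mul(SZ, SSZ))), SZ))))
  →9  S(S(S(S(add(add(Z, mul(SZ, SSZ)), SZ)))))
  →10  S(S(S(S(add(mul(SZ, SSZ), SZ)))))
  →11  S(S(S(S(add(add(SSZ, mul(Z, SSZ)), SZ)))))
  →12  S(S(S(S(add(S(add(SZ, mul(Z, SSZ))), SZ)))))
  →13  S(S(S(S(S(add(add(SZ, mul(Z, SSZ)), SZ))))))
  →14  S(S(S(S(S(add(S(add(Z, mul(Z, SSZ))), SZ))))))
  →15  S(S(S(S(S(S(add(add(Z, mul(Z, SSZ)), SZ)))))))
  →16  S(S(S(S(S(S(add(mul(Z, SSZ), SZ)))))))
  →17  S(S(S(S(S(S(add(Z, SZ)))))))
  →18  S^7(Z)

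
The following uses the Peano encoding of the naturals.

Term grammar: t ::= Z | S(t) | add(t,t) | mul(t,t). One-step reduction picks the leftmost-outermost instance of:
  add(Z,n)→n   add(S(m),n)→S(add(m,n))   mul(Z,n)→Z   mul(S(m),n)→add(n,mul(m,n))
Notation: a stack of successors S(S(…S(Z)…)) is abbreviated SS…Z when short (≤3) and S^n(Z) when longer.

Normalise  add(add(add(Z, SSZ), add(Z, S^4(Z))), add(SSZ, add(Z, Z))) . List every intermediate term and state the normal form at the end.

  start: add(add(add(Z, SSZ), add(Z, S^4(Z))), add(SSZ, add(Z, Z)))
  [1] add(add(SSZ, add(Z, S^4(Z))), add(SSZ, add(Z, Z)))
  [2] add(S(add(SZ, add(Z, S^4(Z)))), add(SSZ, add(Z, Z)))
  [3] S(add(add(SZ, add(Z, S^4(Z))), add(SSZ, add(Z, Z))))
  [4] S(add(S(add(Z, add(Z, S^4(Z)))), add(SSZ, add(Z, Z))))
  [5] S(S(add(add(Z, add(Z, S^4(Z))), add(SSZ, add(Z, Z)))))
  [6] S(S(add(add(Z, S^4(Z)), add(SSZ, add(Z, Z)))))
  [7] S(S(add(S^4(Z), add(SSZ, add(Z, Z)))))
  [8] S(S(S(add(SSSZ, add(SSZ, add(Z, Z))))))
  [9] S(S(S(S(add(SSZ, add(SSZ, add(Z, Z)))))))
  [10] S(S(S(S(S(add(SZ, add(SSZ, add(Z, Z))))))))
  [11] S(S(S(S(S(S(add(Z, add(SSZ, add(Z, Z)))))))))
  [12] S(S(S(S(S(S(add(SSZ, add(Z, Z))))))))
  [13] S(S(S(S(S(S(S(add(SZ, add(Z, Z)))))))))
  [14] S(S(S(S(S(S(S(S(add(Z, add(Z, Z))))))))))
  [15] S(S(S(S(S(S(S(S(add(Z, Z)))))))))
  [16] S^8(Z)

Answer: normal form = S^8(Z)  (in 16 steps)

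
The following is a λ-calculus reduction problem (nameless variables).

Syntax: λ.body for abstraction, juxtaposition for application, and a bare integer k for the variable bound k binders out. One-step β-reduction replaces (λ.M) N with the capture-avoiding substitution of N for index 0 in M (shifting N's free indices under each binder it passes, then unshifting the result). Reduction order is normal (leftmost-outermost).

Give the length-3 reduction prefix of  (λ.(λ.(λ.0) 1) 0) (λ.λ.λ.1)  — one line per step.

Answer: after 3 steps: λ.λ.λ.1

Reduction:
  start: (λ.(λ.(λ.0) 1) 0) (λ.λ.λ.1)
  →1  (λ.(λ.0) (λ.λ.λ.1)) (λ.λ.λ.1)
  →2  (λ.0) (λ.λ.λ.1)
  →3  λ.λ.λ.1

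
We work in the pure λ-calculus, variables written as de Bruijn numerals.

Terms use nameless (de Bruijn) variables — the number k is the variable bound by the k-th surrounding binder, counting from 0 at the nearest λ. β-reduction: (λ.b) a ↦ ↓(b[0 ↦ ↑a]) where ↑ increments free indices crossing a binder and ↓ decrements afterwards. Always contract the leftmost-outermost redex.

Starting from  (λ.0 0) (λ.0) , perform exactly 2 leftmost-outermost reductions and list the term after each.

Answer: after 2 steps: λ.0

Reduction:
  start: (λ.0 0) (λ.0)
  step 1: (λ.0) (λ.0)
  step 2: λ.0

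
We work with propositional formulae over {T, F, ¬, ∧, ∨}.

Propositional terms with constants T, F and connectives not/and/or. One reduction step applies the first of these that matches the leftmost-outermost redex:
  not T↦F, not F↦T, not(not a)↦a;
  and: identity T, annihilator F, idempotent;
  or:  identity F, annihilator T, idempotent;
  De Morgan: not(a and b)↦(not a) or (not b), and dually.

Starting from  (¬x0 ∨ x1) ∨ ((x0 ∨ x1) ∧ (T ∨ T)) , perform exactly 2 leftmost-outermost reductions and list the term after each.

  start: (¬x0 ∨ x1) ∨ ((x0 ∨ x1) ∧ (T ∨ T))
  →1  (¬x0 ∨ x1) ∨ ((x0 ∨ x1) ∧ T)
  →2  (¬x0 ∨ x1) ∨ (x0 ∨ x1)

Answer: after 2 steps: (¬x0 ∨ x1) ∨ (x0 ∨ x1)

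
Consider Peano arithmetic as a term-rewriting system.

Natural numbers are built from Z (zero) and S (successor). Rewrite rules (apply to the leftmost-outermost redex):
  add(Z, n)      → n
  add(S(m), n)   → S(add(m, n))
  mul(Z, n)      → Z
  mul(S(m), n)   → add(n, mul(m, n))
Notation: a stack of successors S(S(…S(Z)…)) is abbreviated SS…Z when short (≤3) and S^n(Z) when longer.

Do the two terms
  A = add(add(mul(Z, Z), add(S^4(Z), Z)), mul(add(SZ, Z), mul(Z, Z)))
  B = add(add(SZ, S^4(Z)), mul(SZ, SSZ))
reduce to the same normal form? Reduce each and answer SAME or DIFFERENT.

Answer: DIFFERENT — A ⇓ S^4(Z), B ⇓ S^7(Z)

Reduction:
Term A:
  start: add(add(mul(Z, Z), add(S^4(Z), Z)), mul(add(SZ, Z), mul(Z, Z)))
  →1  add(add(Z, add(S^4(Z), Z)), mul(add(SZ, Z), mul(Z, Z)))
  →2  add(add(S^4(Z), Z), mul(add(SZ, Z), mul(Z, Z)))
  →3  add(S(add(SSSZ, Z)), mul(add(SZ, Z), mul(Z, Z)))
  →4  S(add(add(SSSZ, Z), mul(add(SZ, Z), mul(Z, Z))))
  →5  S(add(S(add(SSZ, Z)), mul(add(SZ, Z), mul(Z, Z))))
  →6  S(S(add(add(SSZ, Z), mul(add(SZ, Z), mul(Z, Z)))))
  →7  S(S(add(S(add(SZ, Z)), mul(add(SZ, Z), mul(Z, Z)))))
  →8  S(S(S(add(add(SZ, Z), mul(add(SZ, Z), mul(Z, Z))))))
  →9  S(S(S(add(S(add(Z, Z)), mul(add(SZ, Z), mul(Z, Z))))))
  →10  S(S(S(S(add(add(Z, Z), mul(add(SZ, Z), mul(Z, Z)))))))
  →11  S(S(S(S(add(Z, mul(add(SZ, Z), mul(Z, Z)))))))
  →12  S(S(S(S(mul(add(SZ, Z), mul(Z, Z))))))
  →13  S(S(S(S(mul(S(add(Z, Z)), mul(Z, Z))))))
  →14  S(S(S(S(add(mul(Z, Z), mul(add(Z, Z), mul(Z, Z)))))))
  →15  S(S(S(S(add(Z, mul(add(Z, Z), mul(Z, Z)))))))
  →16  S(S(S(S(mul(add(Z, Z), mul(Z, Z))))))
  →17  S(S(S(S(mul(Z, mul(Z, Z))))))
  →18  S^4(Z)

Term B:
  start: add(add(SZ, S^4(Z)), mul(SZ, SSZ))
  →1  add(S(add(Z, S^4(Z))), mul(SZ, SSZ))
  →2  S(add(add(Z, S^4(Z)), mul(SZ, SSZ)))
  →3  S(add(S^4(Z), mul(SZ, SSZ)))
  →4  S(S(add(SSSZ, mul(SZ, SSZ))))
  →5  S(S(S(add(SSZ, mul(SZ, SSZ)))))
  →6  S(S(S(S(add(SZ, mul(SZ, SSZ))))))
  →7  S(S(S(S(S(add(Z, mul(SZ, SSZ)))))))
  →8  S(S(S(S(S(mul(SZ, SSZ))))))
  →9  S(S(S(S(S(add(SSZ, mul(Z, SSZ)))))))
  →10  S(S(S(S(S(S(add(SZ, mul(Z, SSZ))))))))
  →11  S(S(S(S(S(S(S(add(Z, mul(Z, SSZ)))))))))
  →12  S(S(S(S(S(S(S(mul(Z, SSZ))))))))
  →13  S^7(Z)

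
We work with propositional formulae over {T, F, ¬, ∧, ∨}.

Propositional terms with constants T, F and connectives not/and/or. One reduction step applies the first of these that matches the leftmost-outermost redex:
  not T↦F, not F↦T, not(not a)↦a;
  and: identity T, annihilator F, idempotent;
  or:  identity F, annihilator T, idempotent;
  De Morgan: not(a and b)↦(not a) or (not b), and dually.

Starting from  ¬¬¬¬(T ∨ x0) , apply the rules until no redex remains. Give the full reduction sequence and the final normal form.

Answer: normal form = T  (in 3 steps)

Working:
  start: ¬¬¬¬(T ∨ x0)
  step 1: ¬¬(T ∨ x0)
  step 2: T ∨ x0
  step 3: T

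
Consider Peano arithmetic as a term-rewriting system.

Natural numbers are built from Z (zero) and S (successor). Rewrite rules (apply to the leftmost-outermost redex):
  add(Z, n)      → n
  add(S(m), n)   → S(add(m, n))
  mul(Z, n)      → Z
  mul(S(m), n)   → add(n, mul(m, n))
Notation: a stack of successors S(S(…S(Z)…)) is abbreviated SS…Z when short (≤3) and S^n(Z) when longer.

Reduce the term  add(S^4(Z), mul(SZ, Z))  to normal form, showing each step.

Answer: normal form = S^4(Z)  (in 8 steps)

Derivation:
  start: add(S^4(Z), mul(SZ, Z))
  [1] S(add(SSSZ, mul(SZ, Z)))
  [2] S(S(add(SSZ, mul(SZ, Z))))
  [3] S(S(S(add(SZ, mul(SZ, Z)))))
  [4] S(S(S(S(add(Z, mul(SZ, Z))))))
  [5] S(S(S(S(mul(SZ, Z)))))
  [6] S(S(S(S(add(Z, mul(Z, Z))))))
  [7] S(S(S(S(mul(Z, Z)))))
  [8] S^4(Z)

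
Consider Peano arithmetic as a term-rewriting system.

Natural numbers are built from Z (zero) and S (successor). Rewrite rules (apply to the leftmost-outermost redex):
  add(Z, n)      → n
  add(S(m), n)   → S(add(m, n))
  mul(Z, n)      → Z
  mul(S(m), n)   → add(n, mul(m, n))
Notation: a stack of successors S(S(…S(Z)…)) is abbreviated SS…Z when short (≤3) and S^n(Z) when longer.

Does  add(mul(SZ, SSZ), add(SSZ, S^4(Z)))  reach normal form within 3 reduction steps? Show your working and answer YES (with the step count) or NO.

Answer: NO — after 3 steps the term is S(add(add(SZ, mul(Z, SSZ)), add(SSZ, S^4(Z)))), not yet normal

Derivation:
  start: add(mul(SZ, SSZ), add(SSZ, S^4(Z)))
  step 1: add(add(SSZ, mul(Z, SSZ)), add(SSZ, S^4(Z)))
  step 2: add(S(add(SZ, mul(Z, SSZ))), add(SSZ, S^4(Z)))
  step 3: S(add(add(SZ, mul(Z, SSZ)), add(SSZ, S^4(Z))))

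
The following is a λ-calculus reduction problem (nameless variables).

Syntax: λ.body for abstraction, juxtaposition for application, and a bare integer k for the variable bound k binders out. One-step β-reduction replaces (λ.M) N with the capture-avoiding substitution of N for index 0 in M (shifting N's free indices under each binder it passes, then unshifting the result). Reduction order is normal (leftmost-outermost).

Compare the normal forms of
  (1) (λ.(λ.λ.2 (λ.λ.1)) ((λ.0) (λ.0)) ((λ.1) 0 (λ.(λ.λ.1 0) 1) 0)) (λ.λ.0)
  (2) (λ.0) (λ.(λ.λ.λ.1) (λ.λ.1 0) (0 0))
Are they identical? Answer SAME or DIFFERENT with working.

Term A:
  start: (λ.(λ.λ.2 (λ.λ.1)) ((λ.0) (λ.0)) ((λ.1) 0 (λ.(λ.λ.1 0) 1) 0)) (λ.λ.0)
  [1] (λ.λ.(λ.λ.0) (λ.λ.1)) ((λ.0) (λ.0)) ((λ.λ.λ.0) (λ.λ.0) (λ.(λ.λ.1 0) (λ.λ.0)) (λ.λ.0))
  [2] (λ.(λ.λ.0) (λ.λ.1)) ((λ.λ.λ.0) (λ.λ.0) (λ.(λ.λ.1 0) (λ.λ.0)) (λ.λ.0))
  [3] (λ.λ.0) (λ.λ.1)
  [4] λ.0

Term B:
  start: (λ.0) (λ.(λ.λ.λ.1) (λ.λ.1 0) (0 0))
  [1] λ.(λ.λ.λ.1) (λ.λ.1 0) (0 0)
  [2] λ.(λ.λ.1) (0 0)
  [3] λ.λ.1 1

Answer: DIFFERENT — A ⇓ λ.0, B ⇓ λ.λ.1 1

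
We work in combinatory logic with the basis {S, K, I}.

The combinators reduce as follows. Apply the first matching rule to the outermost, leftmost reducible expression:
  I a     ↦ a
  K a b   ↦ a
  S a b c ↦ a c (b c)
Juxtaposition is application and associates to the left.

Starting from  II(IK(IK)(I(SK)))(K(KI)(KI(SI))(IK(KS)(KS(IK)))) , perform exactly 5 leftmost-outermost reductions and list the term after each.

  start: II(IK(IK)(I(SK)))(K(KI)(KI(SI))(IK(KS)(KS(IK))))
  step 1: I(IK(IK)(I(SK)))(K(KI)(KI(SI))(IK(KS)(KS(IK))))
  step 2: IK(IK)(I(SK))(K(KI)(KI(SI))(IK(KS)(KS(IK))))
  step 3: K(IK)(I(SK))(K(KI)(KI(SI))(IK(KS)(KS(IK))))
  step 4: IK(K(KI)(KI(SI))(IK(KS)(KS(IK))))
  step 5: K(K(KI)(KI(SI))(IK(KS)(KS(IK))))

Answer: after 5 steps: K(K(KI)(KI(SI))(IK(KS)(KS(IK))))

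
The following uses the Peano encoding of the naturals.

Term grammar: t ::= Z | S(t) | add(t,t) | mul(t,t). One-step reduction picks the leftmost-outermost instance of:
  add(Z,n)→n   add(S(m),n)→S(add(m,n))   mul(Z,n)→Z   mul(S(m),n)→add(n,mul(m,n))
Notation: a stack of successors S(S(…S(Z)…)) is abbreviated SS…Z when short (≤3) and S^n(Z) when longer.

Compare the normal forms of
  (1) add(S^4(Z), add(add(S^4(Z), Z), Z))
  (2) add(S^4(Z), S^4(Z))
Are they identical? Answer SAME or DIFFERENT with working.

Answer: SAME — A ⇓ S^8(Z), B ⇓ S^8(Z)

Working:
Term A:
  start: add(S^4(Z), add(add(S^4(Z), Z), Z))
  →1  S(add(SSSZ, add(add(S^4(Z), Z), Z)))
  →2  S(S(add(SSZ, add(add(S^4(Z), Z), Z))))
  →3  S(S(S(add(SZ, add(add(S^4(Z), Z), Z)))))
  →4  S(S(S(S(add(Z, add(add(S^4(Z), Z), Z))))))
  →5  S(S(S(S(add(add(S^4(Z), Z), Z)))))
  →6  S(S(S(S(add(S(add(SSSZ, Z)), Z)))))
  →7  S(S(S(S(S(add(add(SSSZ, Z), Z))))))
  →8  S(S(S(S(S(add(S(add(SSZ, Z)), Z))))))
  →9  S(S(S(S(S(S(add(add(SSZ, Z), Z)))))))
  →10  S(S(S(S(S(S(add(S(add(SZ, Z)), Z)))))))
  →11  S(S(S(S(S(S(S(add(add(SZ, Z), Z))))))))
  →12  S(S(S(S(S(S(S(add(S(add(Z, Z)), Z))))))))
  →13  S(S(S(S(S(S(S(S(add(add(Z, Z), Z)))))))))
  →14  S(S(S(S(S(S(S(S(add(Z, Z)))))))))
  →15  S^8(Z)

Term B:
  start: add(S^4(Z), S^4(Z))
  →1  S(add(SSSZ, S^4(Z)))
  →2  S(S(add(SSZ, S^4(Z))))
  →3  S(S(S(add(SZ, S^4(Z)))))
  →4  S(S(S(S(add(Z, S^4(Z))))))
  →5  S^8(Z)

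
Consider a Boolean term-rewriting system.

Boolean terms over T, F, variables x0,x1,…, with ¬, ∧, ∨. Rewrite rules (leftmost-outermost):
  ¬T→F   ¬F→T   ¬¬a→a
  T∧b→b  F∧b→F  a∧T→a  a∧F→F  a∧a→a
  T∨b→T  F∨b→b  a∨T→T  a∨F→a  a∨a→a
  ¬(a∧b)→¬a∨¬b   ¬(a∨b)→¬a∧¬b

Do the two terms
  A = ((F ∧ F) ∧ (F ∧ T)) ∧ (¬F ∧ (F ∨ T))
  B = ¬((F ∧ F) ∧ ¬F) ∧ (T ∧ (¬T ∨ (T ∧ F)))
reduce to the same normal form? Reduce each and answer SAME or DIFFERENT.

Answer: SAME — A ⇓ F, B ⇓ F

Working:
Term A:
  start: ((F ∧ F) ∧ (F ∧ T)) ∧ (¬F ∧ (F ∨ T))
  step 1: (F ∧ (F ∧ T)) ∧ (¬F ∧ (F ∨ T))
  step 2: F ∧ (¬F ∧ (F ∨ T))
  step 3: F

Term B:
  start: ¬((F ∧ F) ∧ ¬F) ∧ (T ∧ (¬T ∨ (T ∧ F)))
  step 1: (¬(F ∧ F) ∨ ¬¬F) ∧ (T ∧ (¬T ∨ (T ∧ F)))
  step 2: ((¬F ∨ ¬F) ∨ ¬¬F) ∧ (T ∧ (¬T ∨ (T ∧ F)))
  step 3: (¬F ∨ ¬¬F) ∧ (T ∧ (¬T ∨ (T ∧ F)))
  step 4: (T ∨ ¬¬F) ∧ (T ∧ (¬T ∨ (T ∧ F)))
  step 5: T ∧ (T ∧ (¬T ∨ (T ∧ F)))
  step 6: T ∧ (¬T ∨ (T ∧ F))
  step 7: ¬T ∨ (T ∧ F)
  step 8: F ∨ (T ∧ F)
  step 9: T ∧ F
  step 10: F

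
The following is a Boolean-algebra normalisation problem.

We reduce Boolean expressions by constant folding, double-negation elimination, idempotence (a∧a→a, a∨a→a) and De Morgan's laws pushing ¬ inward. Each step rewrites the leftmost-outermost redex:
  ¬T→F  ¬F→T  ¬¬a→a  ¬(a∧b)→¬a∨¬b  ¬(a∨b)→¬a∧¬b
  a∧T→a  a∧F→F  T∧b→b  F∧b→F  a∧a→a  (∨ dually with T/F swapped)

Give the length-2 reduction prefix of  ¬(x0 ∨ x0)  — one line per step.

  start: ¬(x0 ∨ x0)
  →1  ¬x0 ∧ ¬x0
  →2  ¬x0

Answer: after 2 steps: ¬x0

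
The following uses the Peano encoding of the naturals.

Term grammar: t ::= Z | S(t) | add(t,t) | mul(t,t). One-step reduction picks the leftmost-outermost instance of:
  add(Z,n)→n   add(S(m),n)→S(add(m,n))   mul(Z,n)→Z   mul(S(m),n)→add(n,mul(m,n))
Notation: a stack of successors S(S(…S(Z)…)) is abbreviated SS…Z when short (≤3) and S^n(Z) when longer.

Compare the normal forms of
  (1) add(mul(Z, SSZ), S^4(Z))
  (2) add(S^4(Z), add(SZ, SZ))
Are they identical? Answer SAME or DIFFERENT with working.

Term A:
  start: add(mul(Z, SSZ), S^4(Z))
  →1  add(Z, S^4(Z))
  →2  S^4(Z)

Term B:
  start: add(S^4(Z), add(SZ, SZ))
  →1  S(add(SSSZ, add(SZ, SZ)))
  →2  S(S(add(SSZ, add(SZ, SZ))))
  →3  S(S(S(add(SZ, add(SZ, SZ)))))
  →4  S(S(S(S(add(Z, add(SZ, SZ))))))
  →5  S(S(S(S(add(SZ, SZ)))))
  →6  S(S(S(S(S(add(Z, SZ))))))
  →7  S^6(Z)

Answer: DIFFERENT — A ⇓ S^4(Z), B ⇓ S^6(Z)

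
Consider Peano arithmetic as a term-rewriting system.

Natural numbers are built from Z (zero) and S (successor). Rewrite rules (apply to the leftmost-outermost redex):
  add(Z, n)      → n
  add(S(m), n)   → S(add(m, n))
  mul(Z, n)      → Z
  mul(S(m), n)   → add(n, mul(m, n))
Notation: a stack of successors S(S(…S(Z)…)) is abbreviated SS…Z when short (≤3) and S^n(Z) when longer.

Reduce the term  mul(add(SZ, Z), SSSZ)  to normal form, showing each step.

Answer: normal form = SSSZ  (in 8 steps)

Derivation:
  start: mul(add(SZ, Z), SSSZ)
  step 1: mul(S(add(Z, Z)), SSSZ)
  step 2: add(SSSZ, mul(add(Z, Z), SSSZ))
  step 3: S(add(SSZ, mul(add(Z, Z), SSSZ)))
  step 4: S(S(add(SZ, mul(add(Z, Z), SSSZ))))
  step 5: S(S(S(add(Z, mul(add(Z, Z), SSSZ)))))
  step 6: S(S(S(mul(add(Z, Z), SSSZ))))
  step 7: S(S(S(mul(Z, SSSZ))))
  step 8: SSSZ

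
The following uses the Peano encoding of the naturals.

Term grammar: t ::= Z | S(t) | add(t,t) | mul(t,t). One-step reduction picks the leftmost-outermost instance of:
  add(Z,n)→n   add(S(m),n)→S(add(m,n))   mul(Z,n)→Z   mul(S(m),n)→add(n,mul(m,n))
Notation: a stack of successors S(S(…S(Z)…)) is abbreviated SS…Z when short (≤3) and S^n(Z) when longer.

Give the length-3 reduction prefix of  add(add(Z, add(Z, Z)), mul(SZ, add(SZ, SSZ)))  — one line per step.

  start: add(add(Z, add(Z, Z)), mul(SZ, add(SZ, SSZ)))
  step 1: add(add(Z, Z), mul(SZ, add(SZ, SSZ)))
  step 2: add(Z, mul(SZ, add(SZ, SSZ)))
  step 3: mul(SZ, add(SZ, SSZ))

Answer: after 3 steps: mul(SZ, add(SZ, SSZ))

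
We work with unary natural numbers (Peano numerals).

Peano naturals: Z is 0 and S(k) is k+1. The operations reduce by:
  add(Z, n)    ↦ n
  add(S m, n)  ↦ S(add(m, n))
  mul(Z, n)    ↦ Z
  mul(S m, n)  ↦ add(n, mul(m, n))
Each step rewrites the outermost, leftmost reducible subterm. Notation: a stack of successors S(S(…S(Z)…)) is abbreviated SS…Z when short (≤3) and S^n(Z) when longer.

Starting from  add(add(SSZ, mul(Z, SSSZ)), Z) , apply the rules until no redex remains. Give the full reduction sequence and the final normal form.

Answer: normal form = SSZ  (in 7 steps)

Derivation:
  start: add(add(SSZ, mul(Z, SSSZ)), Z)
  →1  add(S(add(SZ, mul(Z, SSSZ))), Z)
  →2  S(add(add(SZ, mul(Z, SSSZ)), Z))
  →3  S(add(S(add(Z, mul(Z, SSSZ))), Z))
  →4  S(S(add(add(Z, mul(Z, SSSZ)), Z)))
  →5  S(S(add(mul(Z, SSSZ), Z)))
  →6  S(S(add(Z, Z)))
  →7  SSZ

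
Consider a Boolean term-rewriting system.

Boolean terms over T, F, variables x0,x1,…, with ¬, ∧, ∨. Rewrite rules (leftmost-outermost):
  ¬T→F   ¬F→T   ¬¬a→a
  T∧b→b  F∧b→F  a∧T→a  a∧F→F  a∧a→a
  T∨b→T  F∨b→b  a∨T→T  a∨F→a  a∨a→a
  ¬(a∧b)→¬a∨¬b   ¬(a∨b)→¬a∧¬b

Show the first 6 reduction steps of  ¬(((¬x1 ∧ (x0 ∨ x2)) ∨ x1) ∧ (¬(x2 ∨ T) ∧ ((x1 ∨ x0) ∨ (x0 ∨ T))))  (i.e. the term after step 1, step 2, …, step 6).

Answer: after 6 steps: ((x1 ∨ (¬x0 ∧ ¬x2)) ∧ ¬x1) ∨ (¬¬(x2 ∨ T) ∨ ¬((x1 ∨ x0) ∨ (x0 ∨ T)))

Derivation:
  start: ¬(((¬x1 ∧ (x0 ∨ x2)) ∨ x1) ∧ (¬(x2 ∨ T) ∧ ((x1 ∨ x0) ∨ (x0 ∨ T))))
  step 1: ¬((¬x1 ∧ (x0 ∨ x2)) ∨ x1) ∨ ¬(¬(x2 ∨ T) ∧ ((x1 ∨ x0) ∨ (x0 ∨ T)))
  step 2: (¬(¬x1 ∧ (x0 ∨ x2)) ∧ ¬x1) ∨ ¬(¬(x2 ∨ T) ∧ ((x1 ∨ x0) ∨ (x0 ∨ T)))
  step 3: ((¬¬x1 ∨ ¬(x0 ∨ x2)) ∧ ¬x1) ∨ ¬(¬(x2 ∨ T) ∧ ((x1 ∨ x0) ∨ (x0 ∨ T)))
  step 4: ((x1 ∨ ¬(x0 ∨ x2)) ∧ ¬x1) ∨ ¬(¬(x2 ∨ T) ∧ ((x1 ∨ x0) ∨ (x0 ∨ T)))
  step 5: ((x1 ∨ (¬x0 ∧ ¬x2)) ∧ ¬x1) ∨ ¬(¬(x2 ∨ T) ∧ ((x1 ∨ x0) ∨ (x0 ∨ T)))
  step 6: ((x1 ∨ (¬x0 ∧ ¬x2)) ∧ ¬x1) ∨ (¬¬(x2 ∨ T) ∨ ¬((x1 ∨ x0) ∨ (x0 ∨ T)))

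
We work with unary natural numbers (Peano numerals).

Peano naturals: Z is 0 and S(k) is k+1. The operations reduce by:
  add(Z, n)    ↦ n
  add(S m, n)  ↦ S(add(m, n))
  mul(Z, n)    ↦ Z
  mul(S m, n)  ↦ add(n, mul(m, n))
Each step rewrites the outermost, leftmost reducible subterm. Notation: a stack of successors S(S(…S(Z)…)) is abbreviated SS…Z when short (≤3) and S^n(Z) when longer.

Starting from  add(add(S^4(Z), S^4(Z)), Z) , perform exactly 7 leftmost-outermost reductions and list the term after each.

Answer: after 7 steps: S(S(S(add(S(add(Z, S^4(Z))), Z))))

Reduction:
  start: add(add(S^4(Z), S^4(Z)), Z)
  step 1: add(S(add(SSSZ, S^4(Z))), Z)
  step 2: S(add(add(SSSZ, S^4(Z)), Z))
  step 3: S(add(S(add(SSZ, S^4(Z))), Z))
  step 4: S(S(add(add(SSZ, S^4(Z)), Z)))
  step 5: S(S(add(S(add(SZ, S^4(Z))), Z)))
  step 6: S(S(S(add(add(SZ, S^4(Z)), Z))))
  step 7: S(S(S(add(S(add(Z, S^4(Z))), Z))))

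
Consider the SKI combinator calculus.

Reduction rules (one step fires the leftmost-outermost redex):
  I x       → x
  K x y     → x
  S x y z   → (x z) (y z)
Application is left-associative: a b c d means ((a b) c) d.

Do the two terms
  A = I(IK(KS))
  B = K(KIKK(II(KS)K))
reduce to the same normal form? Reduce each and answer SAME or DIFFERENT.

Term A:
  start: I(IK(KS))
  [1] IK(KS)
  [2] K(KS)

Term B:
  start: K(KIKK(II(KS)K))
  [1] K(IK(II(KS)K))
  [2] K(K(II(KS)K))
  [3] K(K(I(KS)K))
  [4] K(K(KSK))
  [5] K(KS)

Answer: SAME — A ⇓ K(KS), B ⇓ K(KS)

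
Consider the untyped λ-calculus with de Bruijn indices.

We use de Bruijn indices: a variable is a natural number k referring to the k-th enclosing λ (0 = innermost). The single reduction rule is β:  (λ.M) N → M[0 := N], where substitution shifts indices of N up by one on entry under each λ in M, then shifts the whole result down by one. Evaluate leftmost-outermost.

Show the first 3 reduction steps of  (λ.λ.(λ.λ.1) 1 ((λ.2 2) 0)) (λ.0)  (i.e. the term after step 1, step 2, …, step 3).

Answer: after 3 steps: λ.λ.0

Working:
  start: (λ.λ.(λ.λ.1) 1 ((λ.2 2) 0)) (λ.0)
  step 1: λ.(λ.λ.1) (λ.0) ((λ.(λ.0) (λ.0)) 0)
  step 2: λ.(λ.λ.0) ((λ.(λ.0) (λ.0)) 0)
  step 3: λ.λ.0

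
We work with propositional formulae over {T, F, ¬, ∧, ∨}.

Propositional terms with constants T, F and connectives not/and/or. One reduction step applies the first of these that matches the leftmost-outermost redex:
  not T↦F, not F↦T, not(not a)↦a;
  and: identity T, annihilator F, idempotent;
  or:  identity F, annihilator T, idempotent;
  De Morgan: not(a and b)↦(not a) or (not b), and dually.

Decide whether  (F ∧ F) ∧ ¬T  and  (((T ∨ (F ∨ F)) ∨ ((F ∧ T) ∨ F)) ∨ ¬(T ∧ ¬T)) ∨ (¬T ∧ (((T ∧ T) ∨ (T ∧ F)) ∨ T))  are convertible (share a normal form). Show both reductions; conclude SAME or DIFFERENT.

Answer: DIFFERENT — A ⇓ F, B ⇓ T

Derivation:
Term A:
  start: (F ∧ F) ∧ ¬T
  →1  F ∧ ¬T
  →2  F

Term B:
  start: (((T ∨ (F ∨ F)) ∨ ((F ∧ T) ∨ F)) ∨ ¬(T ∧ ¬T)) ∨ (¬T ∧ (((T ∧ T) ∨ (T ∧ F)) ∨ T))
  →1  ((T ∨ ((F ∧ T) ∨ F)) ∨ ¬(T ∧ ¬T)) ∨ (¬T ∧ (((T ∧ T) ∨ (T ∧ F)) ∨ T))
  →2  (T ∨ ¬(T ∧ ¬T)) ∨ (¬T ∧ (((T ∧ T) ∨ (T ∧ F)) ∨ T))
  →3  T ∨ (¬T ∧ (((T ∧ T) ∨ (T ∧ F)) ∨ T))
  →4  T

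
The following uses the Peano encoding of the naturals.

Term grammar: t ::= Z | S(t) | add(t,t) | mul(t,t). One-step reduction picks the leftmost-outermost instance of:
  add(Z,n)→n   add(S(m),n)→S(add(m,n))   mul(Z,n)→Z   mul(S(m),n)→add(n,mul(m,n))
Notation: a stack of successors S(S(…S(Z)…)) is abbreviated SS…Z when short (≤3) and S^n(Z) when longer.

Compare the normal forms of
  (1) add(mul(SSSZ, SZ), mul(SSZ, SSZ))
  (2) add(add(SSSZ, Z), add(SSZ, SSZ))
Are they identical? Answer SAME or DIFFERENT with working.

Answer: SAME — A ⇓ S^7(Z), B ⇓ S^7(Z)

Reduction:
Term A:
  start: add(mul(SSSZ, SZ), mul(SSZ, SSZ))
  step 1: add(add(SZ, mul(SSZ, SZ)), mul(SSZ, SSZ))
  step 2: add(S(add(Z, mul(SSZ, SZ))), mul(SSZ, SSZ))
  step 3: S(add(add(Z, mul(SSZ, SZ)), mul(SSZ, SSZ)))
  step 4: S(add(mul(SSZ, SZ), mul(SSZ, SSZ)))
  step 5: S(add(add(SZ, mul(SZ, SZ)), mul(SSZ, SSZ)))
  step 6: S(add(S(add(Z, mul(SZ, SZ))), mul(SSZ, SSZ)))
  step 7: S(S(add(add(Z, mul(SZ, SZ)), mul(SSZ, SSZ))))
  step 8: S(S(add(mul(SZ, SZ), mul(SSZ, SSZ))))
  step 9: S(S(add(add(SZ, mul(Z, SZ)), mul(SSZ, SSZ))))
  step 10: S(S(add(S(add(Z, mul(Z, SZ))), mul(SSZ, SSZ))))
  step 11: S(S(S(add(add(Z, mul(Z, SZ)), mul(SSZ, SSZ)))))
  step 12: S(S(S(add(mul(Z, SZ), mul(SSZ, SSZ)))))
  step 13: S(S(S(add(Z, mul(SSZ, SSZ)))))
  step 14: S(S(S(mul(SSZ, SSZ))))
  step 15: S(S(S(add(SSZ, mul(SZ, SSZ)))))
  step 16: S(S(S(S(add(SZ, mul(SZ, SSZ))))))
  step 17: S(S(S(S(S(add(Z, mul(SZ, SSZ)))))))
  step 18: S(S(S(S(S(mul(SZ, SSZ))))))
  step 19: S(S(S(S(S(add(SSZ, mul(Z, SSZ)))))))
  step 20: S(S(S(S(S(S(add(SZ, mul(Z, SSZ))))))))
  step 21: S(S(S(S(S(S(S(add(Z, mul(Z, SSZ)))))))))
  step 22: S(S(S(S(S(S(S(mul(Z, SSZ))))))))
  step 23: S^7(Z)

Term B:
  start: add(add(SSSZ, Z), add(SSZ, SSZ))
  step 1: add(S(add(SSZ, Z)), add(SSZ, SSZ))
  step 2: S(add(add(SSZ, Z), add(SSZ, SSZ)))
  step 3: S(add(S(add(SZ, Z)), add(SSZ, SSZ)))
  step 4: S(S(add(add(SZ, Z), add(SSZ, SSZ))))
  step 5: S(S(add(S(add(Z, Z)), add(SSZ, SSZ))))
  step 6: S(S(S(add(add(Z, Z), add(SSZ, SSZ)))))
  step 7: S(S(S(add(Z, add(SSZ, SSZ)))))
  step 8: S(S(S(add(SSZ, SSZ))))
  step 9: S(S(S(S(add(SZ, SSZ)))))
  step 10: S(S(S(S(S(add(Z, SSZ))))))
  step 11: S^7(Z)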